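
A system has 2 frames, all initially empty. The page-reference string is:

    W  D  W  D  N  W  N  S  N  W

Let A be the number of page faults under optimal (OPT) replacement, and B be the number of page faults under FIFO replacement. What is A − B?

-2

Under OPT: F F . . F . . F . F → 5 faults.
Under FIFO: F F . . F F . F F F → 7 faults.
A − B = 5 − 7 = -2.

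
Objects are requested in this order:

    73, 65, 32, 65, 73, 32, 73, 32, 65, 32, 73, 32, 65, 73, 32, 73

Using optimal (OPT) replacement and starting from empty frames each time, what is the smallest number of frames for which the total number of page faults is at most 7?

f=1: 16 faults
f=2: 8 faults
f=3: 3 faults
Smallest f with faults ≤ 7 is 3.

3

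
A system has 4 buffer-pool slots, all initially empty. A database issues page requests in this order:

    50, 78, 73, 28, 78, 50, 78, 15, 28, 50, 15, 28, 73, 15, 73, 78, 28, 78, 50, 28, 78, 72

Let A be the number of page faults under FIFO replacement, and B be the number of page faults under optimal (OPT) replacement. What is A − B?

1

Under FIFO: F F F F . . . F . F . . . . . F . . . . . F → 8 faults.
Under OPT: F F F F . . . F . . . . . . . F . . . . . F → 7 faults.
A − B = 8 − 7 = 1.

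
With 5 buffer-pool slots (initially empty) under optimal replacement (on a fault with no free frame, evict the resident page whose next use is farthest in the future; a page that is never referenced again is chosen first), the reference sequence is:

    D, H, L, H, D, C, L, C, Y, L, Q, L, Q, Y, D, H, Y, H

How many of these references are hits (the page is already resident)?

12

D → fault, frames [D]
H → fault, frames [D, H]
L → fault, frames [D, H, L]
H → hit
D → hit
C → fault, frames [D, H, L, C]
L → hit
C → hit
Y → fault, frames [D, H, L, C, Y]
L → hit
Q → fault, evict C, frames [D, H, L, Y, Q]
L → hit
Q → hit
Y → hit
D → hit
H → hit
Y → hit
H → hit
Hits: 12.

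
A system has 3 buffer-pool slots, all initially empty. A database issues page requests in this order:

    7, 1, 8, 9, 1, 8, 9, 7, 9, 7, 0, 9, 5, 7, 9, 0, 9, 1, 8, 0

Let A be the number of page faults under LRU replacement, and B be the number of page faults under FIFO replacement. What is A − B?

1

Under LRU: F F F F . . . F . . F . F F . F . F F F → 12 faults.
Under FIFO: F F F F . . . F . . F . F . F . . F F F → 11 faults.
A − B = 12 − 11 = 1.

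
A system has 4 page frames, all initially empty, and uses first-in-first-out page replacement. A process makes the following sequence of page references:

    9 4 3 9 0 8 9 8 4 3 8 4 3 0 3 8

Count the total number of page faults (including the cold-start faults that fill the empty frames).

10

9: fault, frames (9)
4: fault, frames (9 4)
3: fault, frames (9 4 3)
9: hit
0: fault, frames (9 4 3 0)
8: fault, evict 9, frames (4 3 0 8)
9: fault, evict 4, frames (3 0 8 9)
8: hit
4: fault, evict 3, frames (0 8 9 4)
3: fault, evict 0, frames (8 9 4 3)
8: hit
4: hit
3: hit
0: fault, evict 8, frames (9 4 3 0)
3: hit
8: fault, evict 9, frames (4 3 0 8)
Page faults: 10.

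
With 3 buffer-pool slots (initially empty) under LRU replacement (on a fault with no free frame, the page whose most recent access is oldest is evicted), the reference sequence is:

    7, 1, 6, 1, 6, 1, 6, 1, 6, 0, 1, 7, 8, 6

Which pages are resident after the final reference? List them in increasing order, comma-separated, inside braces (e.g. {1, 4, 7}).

7 -> fault, frames {7}
1 -> fault, frames {7,1}
6 -> fault, frames {7,1,6}
1 -> hit
6 -> hit
1 -> hit
6 -> hit
1 -> hit
6 -> hit
0 -> fault, evict 7, frames {1,6,0}
1 -> hit
7 -> fault, evict 6, frames {0,1,7}
8 -> fault, evict 0, frames {1,7,8}
6 -> fault, evict 1, frames {7,8,6}

{6, 7, 8}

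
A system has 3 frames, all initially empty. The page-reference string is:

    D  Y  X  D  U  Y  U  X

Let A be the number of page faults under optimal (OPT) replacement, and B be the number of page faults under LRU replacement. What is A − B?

-2

Under OPT: F F F . F . . . → 4 faults.
Under LRU: F F F . F F . F → 6 faults.
A − B = 4 − 6 = -2.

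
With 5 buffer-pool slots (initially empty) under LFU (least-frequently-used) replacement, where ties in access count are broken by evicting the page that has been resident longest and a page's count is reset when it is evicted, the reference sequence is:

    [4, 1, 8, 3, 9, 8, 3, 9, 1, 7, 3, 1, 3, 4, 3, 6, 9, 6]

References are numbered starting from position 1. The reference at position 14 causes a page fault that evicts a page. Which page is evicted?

7

pos 1: 4 -> miss, frames [4]
pos 2: 1 -> miss, frames [4, 1]
pos 3: 8 -> miss, frames [4, 1, 8]
pos 4: 3 -> miss, frames [4, 1, 8, 3]
pos 5: 9 -> miss, frames [4, 1, 8, 3, 9]
pos 6: 8 -> hit
pos 7: 3 -> hit
pos 8: 9 -> hit
pos 9: 1 -> hit
pos 10: 7 -> miss, evict 4, frames [1, 8, 3, 9, 7]
pos 11: 3 -> hit
pos 12: 1 -> hit
pos 13: 3 -> hit
pos 14: 4 -> miss, evict 7, frames [1, 8, 3, 9, 4]
At position 14, page 7 is evicted.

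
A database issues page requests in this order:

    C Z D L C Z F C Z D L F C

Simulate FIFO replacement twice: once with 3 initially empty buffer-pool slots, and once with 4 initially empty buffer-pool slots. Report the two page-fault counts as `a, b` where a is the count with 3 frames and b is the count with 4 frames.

3 frames: F F F F F F F . . F F . F → 10 faults.
4 frames: F F F F . . F F F F F F F → 11 faults.
11 > 10: adding a frame increased faults — Belady's anomaly.

10, 11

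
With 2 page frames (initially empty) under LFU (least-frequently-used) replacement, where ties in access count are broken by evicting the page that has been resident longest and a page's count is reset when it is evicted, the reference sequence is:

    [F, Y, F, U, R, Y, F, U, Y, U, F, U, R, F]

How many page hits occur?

5

F -> miss, frames {F}
Y -> miss, frames {F,Y}
F -> hit
U -> miss, evict Y, frames {F,U}
R -> miss, evict U, frames {F,R}
Y -> miss, evict R, frames {F,Y}
F -> hit
U -> miss, evict Y, frames {F,U}
Y -> miss, evict U, frames {F,Y}
U -> miss, evict Y, frames {F,U}
F -> hit
U -> hit
R -> miss, evict U, frames {F,R}
F -> hit
Hits: 5.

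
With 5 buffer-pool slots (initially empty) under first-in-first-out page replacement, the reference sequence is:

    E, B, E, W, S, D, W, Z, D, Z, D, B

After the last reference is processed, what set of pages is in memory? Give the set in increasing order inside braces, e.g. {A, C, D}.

{B, D, S, W, Z}

E → miss, frames [E]
B → miss, frames [E, B]
E → hit
W → miss, frames [E, B, W]
S → miss, frames [E, B, W, S]
D → miss, frames [E, B, W, S, D]
W → hit
Z → miss, evict E, frames [B, W, S, D, Z]
D → hit
Z → hit
D → hit
B → hit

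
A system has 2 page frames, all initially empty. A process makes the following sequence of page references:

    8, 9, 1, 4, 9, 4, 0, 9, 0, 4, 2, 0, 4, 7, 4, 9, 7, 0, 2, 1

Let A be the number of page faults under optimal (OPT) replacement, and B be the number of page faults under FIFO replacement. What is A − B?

Under OPT: F F F F . . F . . F F . F F . F . F F F → 13 faults.
Under FIFO: F F F F F . F . . F F F F F . F . F F F → 15 faults.
A − B = 13 − 15 = -2.

-2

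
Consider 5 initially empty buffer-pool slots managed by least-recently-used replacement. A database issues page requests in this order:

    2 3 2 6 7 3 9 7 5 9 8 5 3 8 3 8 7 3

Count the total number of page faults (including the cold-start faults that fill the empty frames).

2: fault, frames [2]
3: fault, frames [2, 3]
2: hit
6: fault, frames [3, 2, 6]
7: fault, frames [3, 2, 6, 7]
3: hit
9: fault, frames [2, 6, 7, 3, 9]
7: hit
5: fault, evict 2, frames [6, 3, 9, 7, 5]
9: hit
8: fault, evict 6, frames [3, 7, 5, 9, 8]
5: hit
3: hit
8: hit
3: hit
8: hit
7: hit
3: hit
Page faults: 7.

7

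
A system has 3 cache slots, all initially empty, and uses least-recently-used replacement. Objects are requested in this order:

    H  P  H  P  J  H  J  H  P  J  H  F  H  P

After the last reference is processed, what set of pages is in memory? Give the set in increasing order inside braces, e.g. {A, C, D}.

{F, H, P}

H: miss, frames [H]
P: miss, frames [H, P]
H: hit
P: hit
J: miss, frames [H, P, J]
H: hit
J: hit
H: hit
P: hit
J: hit
H: hit
F: miss, evict P, frames [J, H, F]
H: hit
P: miss, evict J, frames [F, H, P]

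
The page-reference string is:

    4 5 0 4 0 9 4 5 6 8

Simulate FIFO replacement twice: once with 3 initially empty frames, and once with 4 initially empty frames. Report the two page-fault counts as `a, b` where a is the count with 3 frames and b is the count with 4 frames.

3 frames: F F F . . F F F F F → 8 faults.
4 frames: F F F . . F . . F F → 6 faults.
6 < 8: adding a frame reduced faults, as is typical.

8, 6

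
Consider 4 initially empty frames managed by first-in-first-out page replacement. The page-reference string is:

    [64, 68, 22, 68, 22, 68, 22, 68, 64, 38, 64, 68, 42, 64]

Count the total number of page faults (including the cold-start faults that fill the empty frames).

6

64 → miss, frames (64)
68 → miss, frames (64 68)
22 → miss, frames (64 68 22)
68 → hit
22 → hit
68 → hit
22 → hit
68 → hit
64 → hit
38 → miss, frames (64 68 22 38)
64 → hit
68 → hit
42 → miss, evict 64, frames (68 22 38 42)
64 → miss, evict 68, frames (22 38 42 64)
Page faults: 6.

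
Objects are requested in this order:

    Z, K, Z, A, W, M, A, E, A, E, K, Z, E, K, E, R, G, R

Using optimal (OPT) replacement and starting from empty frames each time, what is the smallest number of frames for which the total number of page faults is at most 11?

f=1: 18 faults
f=2: 11 faults
f=3: 9 faults
f=4: 8 faults
f=5: 8 faults
f=6: 8 faults
f=7: 8 faults
f=8: 8 faults
Smallest f with faults ≤ 11 is 2.

2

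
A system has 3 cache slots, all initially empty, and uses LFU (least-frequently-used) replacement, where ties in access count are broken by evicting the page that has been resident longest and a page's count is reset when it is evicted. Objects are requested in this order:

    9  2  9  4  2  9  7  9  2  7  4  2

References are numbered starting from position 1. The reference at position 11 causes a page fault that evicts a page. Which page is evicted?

pos 1: 9 → miss, frames (9)
pos 2: 2 → miss, frames (9 2)
pos 3: 9 → hit
pos 4: 4 → miss, frames (9 2 4)
pos 5: 2 → hit
pos 6: 9 → hit
pos 7: 7 → miss, evict 4, frames (9 2 7)
pos 8: 9 → hit
pos 9: 2 → hit
pos 10: 7 → hit
pos 11: 4 → miss, evict 7, frames (9 2 4)
At position 11, page 7 is evicted.

7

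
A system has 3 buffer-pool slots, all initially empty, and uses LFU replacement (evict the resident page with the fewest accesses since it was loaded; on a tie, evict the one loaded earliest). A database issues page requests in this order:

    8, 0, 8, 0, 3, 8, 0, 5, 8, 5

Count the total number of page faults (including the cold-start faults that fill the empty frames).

8 → fault, frames (8)
0 → fault, frames (8 0)
8 → hit
0 → hit
3 → fault, frames (8 0 3)
8 → hit
0 → hit
5 → fault, evict 3, frames (8 0 5)
8 → hit
5 → hit
Page faults: 4.

4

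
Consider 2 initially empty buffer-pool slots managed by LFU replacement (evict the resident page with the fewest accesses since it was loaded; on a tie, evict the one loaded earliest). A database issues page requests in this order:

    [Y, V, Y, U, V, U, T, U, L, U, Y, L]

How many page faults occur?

Y → fault, frames (Y)
V → fault, frames (Y V)
Y → hit
U → fault, evict V, frames (Y U)
V → fault, evict U, frames (Y V)
U → fault, evict V, frames (Y U)
T → fault, evict U, frames (Y T)
U → fault, evict T, frames (Y U)
L → fault, evict U, frames (Y L)
U → fault, evict L, frames (Y U)
Y → hit
L → fault, evict U, frames (Y L)
Page faults: 10.

10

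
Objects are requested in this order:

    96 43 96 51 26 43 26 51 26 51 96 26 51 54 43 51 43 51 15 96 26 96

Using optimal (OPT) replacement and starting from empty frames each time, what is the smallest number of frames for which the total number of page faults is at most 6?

f=1: 22 faults
f=2: 12 faults
f=3: 9 faults
f=4: 7 faults
f=5: 6 faults
f=6: 6 faults
Smallest f with faults ≤ 6 is 5.

5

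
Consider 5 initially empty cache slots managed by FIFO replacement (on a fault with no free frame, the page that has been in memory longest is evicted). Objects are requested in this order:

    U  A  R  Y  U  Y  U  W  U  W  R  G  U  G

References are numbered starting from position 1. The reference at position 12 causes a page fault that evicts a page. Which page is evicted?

pos 1: U -> miss, frames (U)
pos 2: A -> miss, frames (U A)
pos 3: R -> miss, frames (U A R)
pos 4: Y -> miss, frames (U A R Y)
pos 5: U -> hit
pos 6: Y -> hit
pos 7: U -> hit
pos 8: W -> miss, frames (U A R Y W)
pos 9: U -> hit
pos 10: W -> hit
pos 11: R -> hit
pos 12: G -> miss, evict U, frames (A R Y W G)
At position 12, page U is evicted.

U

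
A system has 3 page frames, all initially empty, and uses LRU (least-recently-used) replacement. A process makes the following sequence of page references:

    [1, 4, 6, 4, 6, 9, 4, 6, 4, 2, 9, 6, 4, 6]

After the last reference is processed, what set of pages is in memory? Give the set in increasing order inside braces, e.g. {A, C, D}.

1 -> fault, frames (1)
4 -> fault, frames (1 4)
6 -> fault, frames (1 4 6)
4 -> hit
6 -> hit
9 -> fault, evict 1, frames (4 6 9)
4 -> hit
6 -> hit
4 -> hit
2 -> fault, evict 9, frames (6 4 2)
9 -> fault, evict 6, frames (4 2 9)
6 -> fault, evict 4, frames (2 9 6)
4 -> fault, evict 2, frames (9 6 4)
6 -> hit

{4, 6, 9}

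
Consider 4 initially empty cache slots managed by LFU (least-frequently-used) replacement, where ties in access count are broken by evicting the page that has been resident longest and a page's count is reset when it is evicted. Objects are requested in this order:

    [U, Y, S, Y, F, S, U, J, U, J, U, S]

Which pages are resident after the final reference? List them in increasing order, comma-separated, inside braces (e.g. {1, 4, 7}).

U → miss, frames [U]
Y → miss, frames [U, Y]
S → miss, frames [U, Y, S]
Y → hit
F → miss, frames [U, Y, S, F]
S → hit
U → hit
J → miss, evict F, frames [U, Y, S, J]
U → hit
J → hit
U → hit
S → hit

{J, S, U, Y}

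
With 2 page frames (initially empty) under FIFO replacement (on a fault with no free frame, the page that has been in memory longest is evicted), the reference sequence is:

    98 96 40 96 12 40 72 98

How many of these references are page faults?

6

98 -> miss, frames {98}
96 -> miss, frames {98,96}
40 -> miss, evict 98, frames {96,40}
96 -> hit
12 -> miss, evict 96, frames {40,12}
40 -> hit
72 -> miss, evict 40, frames {12,72}
98 -> miss, evict 12, frames {72,98}
Page faults: 6.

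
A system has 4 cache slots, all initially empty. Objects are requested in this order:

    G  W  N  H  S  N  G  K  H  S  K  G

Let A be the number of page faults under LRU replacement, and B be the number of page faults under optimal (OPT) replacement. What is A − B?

Under LRU: F F F F F . F F F F . . → 9 faults.
Under OPT: F F F F F . . F . . . . → 6 faults.
A − B = 9 − 6 = 3.

3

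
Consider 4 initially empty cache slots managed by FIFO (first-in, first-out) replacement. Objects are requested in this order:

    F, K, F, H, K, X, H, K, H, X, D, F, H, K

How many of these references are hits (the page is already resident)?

F: miss, frames [F]
K: miss, frames [F, K]
F: hit
H: miss, frames [F, K, H]
K: hit
X: miss, frames [F, K, H, X]
H: hit
K: hit
H: hit
X: hit
D: miss, evict F, frames [K, H, X, D]
F: miss, evict K, frames [H, X, D, F]
H: hit
K: miss, evict H, frames [X, D, F, K]
Hits: 7.

7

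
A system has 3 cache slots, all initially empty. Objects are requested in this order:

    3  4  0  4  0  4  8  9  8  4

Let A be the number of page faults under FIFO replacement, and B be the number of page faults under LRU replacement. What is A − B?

1

Under FIFO: F F F . . . F F . F → 6 faults.
Under LRU: F F F . . . F F . . → 5 faults.
A − B = 6 − 5 = 1.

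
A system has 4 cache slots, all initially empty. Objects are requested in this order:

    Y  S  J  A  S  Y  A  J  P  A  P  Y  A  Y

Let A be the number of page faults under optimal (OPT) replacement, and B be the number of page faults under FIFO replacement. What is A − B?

Under OPT: F F F F . . . . F . . . . . → 5 faults.
Under FIFO: F F F F . . . . F . . F . . → 6 faults.
A − B = 5 − 6 = -1.

-1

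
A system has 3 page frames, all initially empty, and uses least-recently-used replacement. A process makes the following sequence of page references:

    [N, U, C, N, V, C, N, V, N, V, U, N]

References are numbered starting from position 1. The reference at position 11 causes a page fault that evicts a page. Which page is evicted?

pos 1: N -> miss, frames [N]
pos 2: U -> miss, frames [N, U]
pos 3: C -> miss, frames [N, U, C]
pos 4: N -> hit
pos 5: V -> miss, evict U, frames [C, N, V]
pos 6: C -> hit
pos 7: N -> hit
pos 8: V -> hit
pos 9: N -> hit
pos 10: V -> hit
pos 11: U -> miss, evict C, frames [N, V, U]
At position 11, page C is evicted.

C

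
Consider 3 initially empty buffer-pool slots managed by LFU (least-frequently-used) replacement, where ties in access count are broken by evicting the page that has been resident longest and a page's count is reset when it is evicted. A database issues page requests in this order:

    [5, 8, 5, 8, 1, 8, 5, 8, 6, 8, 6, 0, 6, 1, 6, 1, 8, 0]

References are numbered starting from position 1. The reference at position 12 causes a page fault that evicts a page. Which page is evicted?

pos 1: 5 -> fault, frames {5}
pos 2: 8 -> fault, frames {5,8}
pos 3: 5 -> hit
pos 4: 8 -> hit
pos 5: 1 -> fault, frames {5,8,1}
pos 6: 8 -> hit
pos 7: 5 -> hit
pos 8: 8 -> hit
pos 9: 6 -> fault, evict 1, frames {5,8,6}
pos 10: 8 -> hit
pos 11: 6 -> hit
pos 12: 0 -> fault, evict 6, frames {5,8,0}
At position 12, page 6 is evicted.

6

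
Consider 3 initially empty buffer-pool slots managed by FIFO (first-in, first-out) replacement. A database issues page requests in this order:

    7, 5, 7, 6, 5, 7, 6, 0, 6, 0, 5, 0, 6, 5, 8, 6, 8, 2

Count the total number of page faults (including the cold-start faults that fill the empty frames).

6

7: miss, frames [7]
5: miss, frames [7, 5]
7: hit
6: miss, frames [7, 5, 6]
5: hit
7: hit
6: hit
0: miss, evict 7, frames [5, 6, 0]
6: hit
0: hit
5: hit
0: hit
6: hit
5: hit
8: miss, evict 5, frames [6, 0, 8]
6: hit
8: hit
2: miss, evict 6, frames [0, 8, 2]
Page faults: 6.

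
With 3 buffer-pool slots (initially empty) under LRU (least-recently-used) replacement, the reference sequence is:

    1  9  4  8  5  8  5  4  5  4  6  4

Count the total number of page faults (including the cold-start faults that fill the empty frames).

6

1: fault, frames (1)
9: fault, frames (1 9)
4: fault, frames (1 9 4)
8: fault, evict 1, frames (9 4 8)
5: fault, evict 9, frames (4 8 5)
8: hit
5: hit
4: hit
5: hit
4: hit
6: fault, evict 8, frames (5 4 6)
4: hit
Page faults: 6.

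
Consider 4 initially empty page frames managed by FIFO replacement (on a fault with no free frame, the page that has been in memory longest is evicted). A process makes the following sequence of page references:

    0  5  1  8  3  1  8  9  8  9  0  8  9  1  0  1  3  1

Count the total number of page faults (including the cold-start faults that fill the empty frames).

0 → fault, frames (0)
5 → fault, frames (0 5)
1 → fault, frames (0 5 1)
8 → fault, frames (0 5 1 8)
3 → fault, evict 0, frames (5 1 8 3)
1 → hit
8 → hit
9 → fault, evict 5, frames (1 8 3 9)
8 → hit
9 → hit
0 → fault, evict 1, frames (8 3 9 0)
8 → hit
9 → hit
1 → fault, evict 8, frames (3 9 0 1)
0 → hit
1 → hit
3 → hit
1 → hit
Page faults: 8.

8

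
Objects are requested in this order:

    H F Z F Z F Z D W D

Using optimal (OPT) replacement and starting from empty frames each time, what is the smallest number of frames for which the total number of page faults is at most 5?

f=1: 10 faults
f=2: 5 faults
f=3: 5 faults
f=4: 5 faults
f=5: 5 faults
Smallest f with faults ≤ 5 is 2.

2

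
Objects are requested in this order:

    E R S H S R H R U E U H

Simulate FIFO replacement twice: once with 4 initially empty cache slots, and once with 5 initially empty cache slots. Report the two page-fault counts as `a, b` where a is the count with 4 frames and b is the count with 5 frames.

6, 5

4 frames: F F F F . . . . F F . . → 6 faults.
5 frames: F F F F . . . . F . . . → 5 faults.
5 < 6: adding a frame reduced faults, as is typical.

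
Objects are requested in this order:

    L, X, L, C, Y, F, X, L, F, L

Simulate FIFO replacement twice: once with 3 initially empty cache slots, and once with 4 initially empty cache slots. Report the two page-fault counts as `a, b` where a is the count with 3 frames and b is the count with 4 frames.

7, 6

3 frames: F F . F F F F F . . → 7 faults.
4 frames: F F . F F F . F . . → 6 faults.
6 < 7: adding a frame reduced faults, as is typical.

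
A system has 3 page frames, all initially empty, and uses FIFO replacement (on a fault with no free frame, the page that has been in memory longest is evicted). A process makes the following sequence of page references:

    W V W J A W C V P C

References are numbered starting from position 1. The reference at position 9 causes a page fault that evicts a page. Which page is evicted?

pos 1: W -> miss, frames (W)
pos 2: V -> miss, frames (W V)
pos 3: W -> hit
pos 4: J -> miss, frames (W V J)
pos 5: A -> miss, evict W, frames (V J A)
pos 6: W -> miss, evict V, frames (J A W)
pos 7: C -> miss, evict J, frames (A W C)
pos 8: V -> miss, evict A, frames (W C V)
pos 9: P -> miss, evict W, frames (C V P)
At position 9, page W is evicted.

W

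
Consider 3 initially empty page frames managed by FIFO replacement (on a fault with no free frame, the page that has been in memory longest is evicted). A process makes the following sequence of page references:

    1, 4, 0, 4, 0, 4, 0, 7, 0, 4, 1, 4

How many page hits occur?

1 -> fault, frames (1)
4 -> fault, frames (1 4)
0 -> fault, frames (1 4 0)
4 -> hit
0 -> hit
4 -> hit
0 -> hit
7 -> fault, evict 1, frames (4 0 7)
0 -> hit
4 -> hit
1 -> fault, evict 4, frames (0 7 1)
4 -> fault, evict 0, frames (7 1 4)
Hits: 6.

6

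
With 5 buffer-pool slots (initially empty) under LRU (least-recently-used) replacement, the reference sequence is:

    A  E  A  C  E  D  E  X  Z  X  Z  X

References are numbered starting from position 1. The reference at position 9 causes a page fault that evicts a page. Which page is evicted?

A

pos 1: A → miss, frames [A]
pos 2: E → miss, frames [A, E]
pos 3: A → hit
pos 4: C → miss, frames [E, A, C]
pos 5: E → hit
pos 6: D → miss, frames [A, C, E, D]
pos 7: E → hit
pos 8: X → miss, frames [A, C, D, E, X]
pos 9: Z → miss, evict A, frames [C, D, E, X, Z]
At position 9, page A is evicted.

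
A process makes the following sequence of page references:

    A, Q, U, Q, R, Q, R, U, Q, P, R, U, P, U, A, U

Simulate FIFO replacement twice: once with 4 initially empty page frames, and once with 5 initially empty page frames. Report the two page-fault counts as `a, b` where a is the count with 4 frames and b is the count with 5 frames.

6, 5

4 frames: F F F . F . . . . F . . . . F . → 6 faults.
5 frames: F F F . F . . . . F . . . . . . → 5 faults.
5 < 6: adding a frame reduced faults, as is typical.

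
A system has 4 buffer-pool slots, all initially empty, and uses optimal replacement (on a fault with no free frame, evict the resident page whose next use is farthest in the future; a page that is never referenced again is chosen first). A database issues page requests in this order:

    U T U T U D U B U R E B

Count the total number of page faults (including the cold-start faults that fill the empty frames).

U -> miss, frames (U)
T -> miss, frames (U T)
U -> hit
T -> hit
U -> hit
D -> miss, frames (U T D)
U -> hit
B -> miss, frames (U T D B)
U -> hit
R -> miss, evict D, frames (U T B R)
E -> miss, evict R, frames (U T B E)
B -> hit
Page faults: 6.

6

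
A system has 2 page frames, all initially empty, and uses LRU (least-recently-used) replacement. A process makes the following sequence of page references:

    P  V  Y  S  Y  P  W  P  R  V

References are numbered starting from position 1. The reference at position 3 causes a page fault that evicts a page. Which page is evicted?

pos 1: P: fault, frames [P]
pos 2: V: fault, frames [P, V]
pos 3: Y: fault, evict P, frames [V, Y]
At position 3, page P is evicted.

P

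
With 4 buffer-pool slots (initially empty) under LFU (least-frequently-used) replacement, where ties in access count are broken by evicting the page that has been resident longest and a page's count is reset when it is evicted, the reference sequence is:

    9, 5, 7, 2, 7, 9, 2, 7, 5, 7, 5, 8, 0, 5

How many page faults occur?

6

9 → fault, frames (9)
5 → fault, frames (9 5)
7 → fault, frames (9 5 7)
2 → fault, frames (9 5 7 2)
7 → hit
9 → hit
2 → hit
7 → hit
5 → hit
7 → hit
5 → hit
8 → fault, evict 9, frames (5 7 2 8)
0 → fault, evict 8, frames (5 7 2 0)
5 → hit
Page faults: 6.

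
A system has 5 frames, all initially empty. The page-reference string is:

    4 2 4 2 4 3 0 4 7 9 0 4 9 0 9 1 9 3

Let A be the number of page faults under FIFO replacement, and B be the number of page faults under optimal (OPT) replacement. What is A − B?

2

Under FIFO: F F . . . F F . F F . F . . . F . F → 9 faults.
Under OPT: F F . . . F F . F F . . . . . F . . → 7 faults.
A − B = 9 − 7 = 2.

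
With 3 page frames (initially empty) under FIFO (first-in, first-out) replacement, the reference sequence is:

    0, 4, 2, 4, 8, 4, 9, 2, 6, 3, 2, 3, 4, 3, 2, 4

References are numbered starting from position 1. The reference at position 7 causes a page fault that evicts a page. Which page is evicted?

pos 1: 0 → fault, frames [0]
pos 2: 4 → fault, frames [0, 4]
pos 3: 2 → fault, frames [0, 4, 2]
pos 4: 4 → hit
pos 5: 8 → fault, evict 0, frames [4, 2, 8]
pos 6: 4 → hit
pos 7: 9 → fault, evict 4, frames [2, 8, 9]
At position 7, page 4 is evicted.

4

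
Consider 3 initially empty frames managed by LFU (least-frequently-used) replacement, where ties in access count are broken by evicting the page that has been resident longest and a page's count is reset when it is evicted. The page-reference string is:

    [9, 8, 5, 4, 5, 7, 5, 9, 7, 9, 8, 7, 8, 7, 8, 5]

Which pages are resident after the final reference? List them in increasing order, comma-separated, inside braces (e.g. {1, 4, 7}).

9 -> fault, frames {9}
8 -> fault, frames {9,8}
5 -> fault, frames {9,8,5}
4 -> fault, evict 9, frames {8,5,4}
5 -> hit
7 -> fault, evict 8, frames {5,4,7}
5 -> hit
9 -> fault, evict 4, frames {5,7,9}
7 -> hit
9 -> hit
8 -> fault, evict 7, frames {5,9,8}
7 -> fault, evict 8, frames {5,9,7}
8 -> fault, evict 7, frames {5,9,8}
7 -> fault, evict 8, frames {5,9,7}
8 -> fault, evict 7, frames {5,9,8}
5 -> hit

{5, 8, 9}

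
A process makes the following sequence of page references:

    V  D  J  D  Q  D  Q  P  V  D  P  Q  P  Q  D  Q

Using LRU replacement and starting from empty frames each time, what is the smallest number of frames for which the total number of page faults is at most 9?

3

f=1: 16 faults
f=2: 10 faults
f=3: 8 faults
f=4: 6 faults
f=5: 5 faults
Smallest f with faults ≤ 9 is 3.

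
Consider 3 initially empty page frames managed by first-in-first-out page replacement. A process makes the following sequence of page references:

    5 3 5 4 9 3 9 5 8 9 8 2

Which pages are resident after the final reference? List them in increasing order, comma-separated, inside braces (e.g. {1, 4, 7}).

{2, 5, 8}

5 → fault, frames {5}
3 → fault, frames {5,3}
5 → hit
4 → fault, frames {5,3,4}
9 → fault, evict 5, frames {3,4,9}
3 → hit
9 → hit
5 → fault, evict 3, frames {4,9,5}
8 → fault, evict 4, frames {9,5,8}
9 → hit
8 → hit
2 → fault, evict 9, frames {5,8,2}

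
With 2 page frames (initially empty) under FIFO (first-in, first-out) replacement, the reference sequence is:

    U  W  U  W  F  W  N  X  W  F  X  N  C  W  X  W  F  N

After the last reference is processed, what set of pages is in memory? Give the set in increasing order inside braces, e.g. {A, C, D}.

U: miss, frames (U)
W: miss, frames (U W)
U: hit
W: hit
F: miss, evict U, frames (W F)
W: hit
N: miss, evict W, frames (F N)
X: miss, evict F, frames (N X)
W: miss, evict N, frames (X W)
F: miss, evict X, frames (W F)
X: miss, evict W, frames (F X)
N: miss, evict F, frames (X N)
C: miss, evict X, frames (N C)
W: miss, evict N, frames (C W)
X: miss, evict C, frames (W X)
W: hit
F: miss, evict W, frames (X F)
N: miss, evict X, frames (F N)

{F, N}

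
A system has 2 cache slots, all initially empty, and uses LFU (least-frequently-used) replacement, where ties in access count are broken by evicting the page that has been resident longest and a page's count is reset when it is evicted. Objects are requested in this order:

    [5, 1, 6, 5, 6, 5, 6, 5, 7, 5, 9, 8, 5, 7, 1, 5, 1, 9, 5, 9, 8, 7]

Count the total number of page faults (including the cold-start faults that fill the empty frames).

12

5 → fault, frames (5)
1 → fault, frames (5 1)
6 → fault, evict 5, frames (1 6)
5 → fault, evict 1, frames (6 5)
6 → hit
5 → hit
6 → hit
5 → hit
7 → fault, evict 6, frames (5 7)
5 → hit
9 → fault, evict 7, frames (5 9)
8 → fault, evict 9, frames (5 8)
5 → hit
7 → fault, evict 8, frames (5 7)
1 → fault, evict 7, frames (5 1)
5 → hit
1 → hit
9 → fault, evict 1, frames (5 9)
5 → hit
9 → hit
8 → fault, evict 9, frames (5 8)
7 → fault, evict 8, frames (5 7)
Page faults: 12.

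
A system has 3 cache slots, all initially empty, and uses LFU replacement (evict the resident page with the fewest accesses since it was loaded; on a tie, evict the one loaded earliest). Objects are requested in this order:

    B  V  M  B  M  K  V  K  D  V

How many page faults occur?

B -> fault, frames [B]
V -> fault, frames [B, V]
M -> fault, frames [B, V, M]
B -> hit
M -> hit
K -> fault, evict V, frames [B, M, K]
V -> fault, evict K, frames [B, M, V]
K -> fault, evict V, frames [B, M, K]
D -> fault, evict K, frames [B, M, D]
V -> fault, evict D, frames [B, M, V]
Page faults: 8.

8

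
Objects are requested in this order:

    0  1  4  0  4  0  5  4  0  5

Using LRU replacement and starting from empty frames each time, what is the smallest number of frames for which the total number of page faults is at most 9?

2

f=1: 10 faults
f=2: 8 faults
f=3: 4 faults
f=4: 4 faults
Smallest f with faults ≤ 9 is 2.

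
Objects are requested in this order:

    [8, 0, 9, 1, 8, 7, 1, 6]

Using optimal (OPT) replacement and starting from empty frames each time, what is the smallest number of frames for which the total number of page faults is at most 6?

f=1: 8 faults
f=2: 6 faults
f=3: 6 faults
f=4: 6 faults
f=5: 6 faults
f=6: 6 faults
Smallest f with faults ≤ 6 is 2.

2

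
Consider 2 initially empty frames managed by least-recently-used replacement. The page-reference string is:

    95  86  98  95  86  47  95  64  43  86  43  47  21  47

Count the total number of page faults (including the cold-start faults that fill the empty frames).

95 -> miss, frames {95}
86 -> miss, frames {95,86}
98 -> miss, evict 95, frames {86,98}
95 -> miss, evict 86, frames {98,95}
86 -> miss, evict 98, frames {95,86}
47 -> miss, evict 95, frames {86,47}
95 -> miss, evict 86, frames {47,95}
64 -> miss, evict 47, frames {95,64}
43 -> miss, evict 95, frames {64,43}
86 -> miss, evict 64, frames {43,86}
43 -> hit
47 -> miss, evict 86, frames {43,47}
21 -> miss, evict 43, frames {47,21}
47 -> hit
Page faults: 12.

12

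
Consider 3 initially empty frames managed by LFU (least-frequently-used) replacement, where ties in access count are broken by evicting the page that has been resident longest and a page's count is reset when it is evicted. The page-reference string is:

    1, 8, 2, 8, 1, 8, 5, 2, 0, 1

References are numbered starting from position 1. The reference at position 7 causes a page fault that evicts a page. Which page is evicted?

pos 1: 1: miss, frames [1]
pos 2: 8: miss, frames [1, 8]
pos 3: 2: miss, frames [1, 8, 2]
pos 4: 8: hit
pos 5: 1: hit
pos 6: 8: hit
pos 7: 5: miss, evict 2, frames [1, 8, 5]
At position 7, page 2 is evicted.

2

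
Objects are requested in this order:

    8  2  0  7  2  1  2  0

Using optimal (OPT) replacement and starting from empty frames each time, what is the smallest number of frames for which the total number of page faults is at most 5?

3

f=1: 8 faults
f=2: 6 faults
f=3: 5 faults
f=4: 5 faults
f=5: 5 faults
Smallest f with faults ≤ 5 is 3.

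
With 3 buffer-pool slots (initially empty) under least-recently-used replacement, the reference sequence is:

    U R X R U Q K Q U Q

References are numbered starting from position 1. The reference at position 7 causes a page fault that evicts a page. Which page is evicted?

pos 1: U: miss, frames {U}
pos 2: R: miss, frames {U,R}
pos 3: X: miss, frames {U,R,X}
pos 4: R: hit
pos 5: U: hit
pos 6: Q: miss, evict X, frames {R,U,Q}
pos 7: K: miss, evict R, frames {U,Q,K}
At position 7, page R is evicted.

R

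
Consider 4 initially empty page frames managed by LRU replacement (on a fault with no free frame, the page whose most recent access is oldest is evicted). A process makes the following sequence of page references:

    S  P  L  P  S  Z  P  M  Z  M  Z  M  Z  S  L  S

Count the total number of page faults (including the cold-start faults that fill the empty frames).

6

S → fault, frames [S]
P → fault, frames [S, P]
L → fault, frames [S, P, L]
P → hit
S → hit
Z → fault, frames [L, P, S, Z]
P → hit
M → fault, evict L, frames [S, Z, P, M]
Z → hit
M → hit
Z → hit
M → hit
Z → hit
S → hit
L → fault, evict P, frames [M, Z, S, L]
S → hit
Page faults: 6.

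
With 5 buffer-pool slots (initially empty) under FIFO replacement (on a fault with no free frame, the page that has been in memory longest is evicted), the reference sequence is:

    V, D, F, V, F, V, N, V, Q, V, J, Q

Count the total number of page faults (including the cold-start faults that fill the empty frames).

6

V -> fault, frames [V]
D -> fault, frames [V, D]
F -> fault, frames [V, D, F]
V -> hit
F -> hit
V -> hit
N -> fault, frames [V, D, F, N]
V -> hit
Q -> fault, frames [V, D, F, N, Q]
V -> hit
J -> fault, evict V, frames [D, F, N, Q, J]
Q -> hit
Page faults: 6.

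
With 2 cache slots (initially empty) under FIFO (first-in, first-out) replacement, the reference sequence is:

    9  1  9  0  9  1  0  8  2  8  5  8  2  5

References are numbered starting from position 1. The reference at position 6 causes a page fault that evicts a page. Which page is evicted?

0

pos 1: 9 → miss, frames {9}
pos 2: 1 → miss, frames {9,1}
pos 3: 9 → hit
pos 4: 0 → miss, evict 9, frames {1,0}
pos 5: 9 → miss, evict 1, frames {0,9}
pos 6: 1 → miss, evict 0, frames {9,1}
At position 6, page 0 is evicted.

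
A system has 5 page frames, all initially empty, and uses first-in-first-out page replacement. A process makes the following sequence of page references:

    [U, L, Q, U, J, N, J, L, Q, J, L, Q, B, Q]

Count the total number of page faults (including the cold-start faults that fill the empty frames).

U → fault, frames {U}
L → fault, frames {U,L}
Q → fault, frames {U,L,Q}
U → hit
J → fault, frames {U,L,Q,J}
N → fault, frames {U,L,Q,J,N}
J → hit
L → hit
Q → hit
J → hit
L → hit
Q → hit
B → fault, evict U, frames {L,Q,J,N,B}
Q → hit
Page faults: 6.

6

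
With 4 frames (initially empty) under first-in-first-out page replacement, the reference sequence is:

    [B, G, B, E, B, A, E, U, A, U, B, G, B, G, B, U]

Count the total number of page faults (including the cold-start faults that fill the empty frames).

B → miss, frames {B}
G → miss, frames {B,G}
B → hit
E → miss, frames {B,G,E}
B → hit
A → miss, frames {B,G,E,A}
E → hit
U → miss, evict B, frames {G,E,A,U}
A → hit
U → hit
B → miss, evict G, frames {E,A,U,B}
G → miss, evict E, frames {A,U,B,G}
B → hit
G → hit
B → hit
U → hit
Page faults: 7.

7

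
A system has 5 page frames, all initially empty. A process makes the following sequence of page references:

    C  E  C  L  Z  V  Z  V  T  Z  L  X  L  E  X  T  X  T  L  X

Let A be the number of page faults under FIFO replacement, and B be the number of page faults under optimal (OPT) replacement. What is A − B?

2

Under FIFO: F F . F F F . . F . . F . F . . . . F . → 9 faults.
Under OPT: F F . F F F . . F . . F . . . . . . . . → 7 faults.
A − B = 9 − 7 = 2.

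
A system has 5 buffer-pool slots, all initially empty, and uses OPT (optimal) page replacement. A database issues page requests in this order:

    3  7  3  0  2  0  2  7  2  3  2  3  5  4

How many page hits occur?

8

3 -> fault, frames {3}
7 -> fault, frames {3,7}
3 -> hit
0 -> fault, frames {3,7,0}
2 -> fault, frames {3,7,0,2}
0 -> hit
2 -> hit
7 -> hit
2 -> hit
3 -> hit
2 -> hit
3 -> hit
5 -> fault, frames {3,7,0,2,5}
4 -> fault, evict 5, frames {3,7,0,2,4}
Hits: 8.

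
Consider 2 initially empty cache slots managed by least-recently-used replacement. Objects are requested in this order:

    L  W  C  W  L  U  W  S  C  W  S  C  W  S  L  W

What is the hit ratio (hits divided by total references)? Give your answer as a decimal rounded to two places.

0.06

L -> miss, frames {L}
W -> miss, frames {L,W}
C -> miss, evict L, frames {W,C}
W -> hit
L -> miss, evict C, frames {W,L}
U -> miss, evict W, frames {L,U}
W -> miss, evict L, frames {U,W}
S -> miss, evict U, frames {W,S}
C -> miss, evict W, frames {S,C}
W -> miss, evict S, frames {C,W}
S -> miss, evict C, frames {W,S}
C -> miss, evict W, frames {S,C}
W -> miss, evict S, frames {C,W}
S -> miss, evict C, frames {W,S}
L -> miss, evict W, frames {S,L}
W -> miss, evict S, frames {L,W}
Hits: 1 of 16 references → 1/16 = 0.0625.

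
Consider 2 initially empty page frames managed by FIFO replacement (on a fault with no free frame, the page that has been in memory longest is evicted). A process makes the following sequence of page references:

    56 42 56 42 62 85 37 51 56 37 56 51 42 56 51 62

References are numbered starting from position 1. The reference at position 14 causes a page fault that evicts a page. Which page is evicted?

51

pos 1: 56: miss, frames {56}
pos 2: 42: miss, frames {56,42}
pos 3: 56: hit
pos 4: 42: hit
pos 5: 62: miss, evict 56, frames {42,62}
pos 6: 85: miss, evict 42, frames {62,85}
pos 7: 37: miss, evict 62, frames {85,37}
pos 8: 51: miss, evict 85, frames {37,51}
pos 9: 56: miss, evict 37, frames {51,56}
pos 10: 37: miss, evict 51, frames {56,37}
pos 11: 56: hit
pos 12: 51: miss, evict 56, frames {37,51}
pos 13: 42: miss, evict 37, frames {51,42}
pos 14: 56: miss, evict 51, frames {42,56}
At position 14, page 51 is evicted.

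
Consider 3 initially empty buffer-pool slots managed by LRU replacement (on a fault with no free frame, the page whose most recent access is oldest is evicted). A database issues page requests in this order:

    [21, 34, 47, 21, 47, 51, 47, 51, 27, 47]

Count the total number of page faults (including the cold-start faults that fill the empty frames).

21: fault, frames (21)
34: fault, frames (21 34)
47: fault, frames (21 34 47)
21: hit
47: hit
51: fault, evict 34, frames (21 47 51)
47: hit
51: hit
27: fault, evict 21, frames (47 51 27)
47: hit
Page faults: 5.

5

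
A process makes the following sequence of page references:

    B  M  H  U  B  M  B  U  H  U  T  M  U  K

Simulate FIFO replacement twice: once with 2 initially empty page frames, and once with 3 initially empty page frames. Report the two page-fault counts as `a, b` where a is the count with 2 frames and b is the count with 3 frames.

2 frames: F F F F F F . F F . F F F F → 12 faults.
3 frames: F F F F F F . . F F F F . F → 11 faults.
11 < 12: adding a frame reduced faults, as is typical.

12, 11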